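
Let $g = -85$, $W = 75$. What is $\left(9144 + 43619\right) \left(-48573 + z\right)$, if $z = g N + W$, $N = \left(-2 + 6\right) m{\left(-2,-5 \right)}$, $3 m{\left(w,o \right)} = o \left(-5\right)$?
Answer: $- \frac{8125185422}{3} \approx -2.7084 \cdot 10^{9}$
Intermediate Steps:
$m{\left(w,o \right)} = - \frac{5 o}{3}$ ($m{\left(w,o \right)} = \frac{o \left(-5\right)}{3} = \frac{\left(-5\right) o}{3} = - \frac{5 o}{3}$)
$N = \frac{100}{3}$ ($N = \left(-2 + 6\right) \left(\left(- \frac{5}{3}\right) \left(-5\right)\right) = 4 \cdot \frac{25}{3} = \frac{100}{3} \approx 33.333$)
$z = - \frac{8275}{3}$ ($z = \left(-85\right) \frac{100}{3} + 75 = - \frac{8500}{3} + 75 = - \frac{8275}{3} \approx -2758.3$)
$\left(9144 + 43619\right) \left(-48573 + z\right) = \left(9144 + 43619\right) \left(-48573 - \frac{8275}{3}\right) = 52763 \left(- \frac{153994}{3}\right) = - \frac{8125185422}{3}$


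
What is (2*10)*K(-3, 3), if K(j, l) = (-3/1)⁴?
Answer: 1620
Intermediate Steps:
K(j, l) = 81 (K(j, l) = (-3*1)⁴ = (-3)⁴ = 81)
(2*10)*K(-3, 3) = (2*10)*81 = 20*81 = 1620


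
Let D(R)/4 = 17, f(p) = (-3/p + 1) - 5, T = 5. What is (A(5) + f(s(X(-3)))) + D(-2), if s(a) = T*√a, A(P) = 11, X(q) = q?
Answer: 75 + I*√3/5 ≈ 75.0 + 0.34641*I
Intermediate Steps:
s(a) = 5*√a
f(p) = -4 - 3/p (f(p) = (1 - 3/p) - 5 = -4 - 3/p)
D(R) = 68 (D(R) = 4*17 = 68)
(A(5) + f(s(X(-3)))) + D(-2) = (11 + (-4 - 3*(-I*√3/15))) + 68 = (11 + (-4 - (-1)*I*√3/5)) + 68 = (11 + (-4 + I*√3/5)) + 68 = (7 + I*√3/5) + 68 = 75 + I*√3/5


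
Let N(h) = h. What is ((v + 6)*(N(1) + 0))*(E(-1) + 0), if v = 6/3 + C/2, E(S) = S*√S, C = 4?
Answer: -10*I ≈ -10.0*I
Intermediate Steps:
E(S) = S^(3/2)
v = 4 (v = 6/3 + 4/2 = 6*(⅓) + 4*(½) = 2 + 2 = 4)
((v + 6)*(N(1) + 0))*(E(-1) + 0) = ((4 + 6)*(1 + 0))*((-1)^(3/2) + 0) = (10*1)*(-I + 0) = 10*(-I) = -10*I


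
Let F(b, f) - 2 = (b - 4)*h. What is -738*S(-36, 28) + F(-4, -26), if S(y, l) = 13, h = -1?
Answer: -9584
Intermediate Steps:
F(b, f) = 6 - b (F(b, f) = 2 + (b - 4)*(-1) = 2 + (-4 + b)*(-1) = 2 + (4 - b) = 6 - b)
-738*S(-36, 28) + F(-4, -26) = -738*13 + (6 - 1*(-4)) = -9594 + (6 + 4) = -9594 + 10 = -9584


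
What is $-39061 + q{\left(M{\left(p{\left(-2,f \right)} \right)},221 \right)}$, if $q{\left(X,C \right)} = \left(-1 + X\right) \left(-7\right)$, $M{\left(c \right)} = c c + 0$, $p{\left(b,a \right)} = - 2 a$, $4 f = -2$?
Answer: $-39061$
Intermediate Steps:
$f = - \frac{1}{2}$ ($f = \frac{1}{4} \left(-2\right) = - \frac{1}{2} \approx -0.5$)
$M{\left(c \right)} = c^{2}$ ($M{\left(c \right)} = c^{2} + 0 = c^{2}$)
$q{\left(X,C \right)} = 7 - 7 X$
$-39061 + q{\left(M{\left(p{\left(-2,f \right)} \right)},221 \right)} = -39061 + \left(7 - 7 \left(\left(-2\right) \left(- \frac{1}{2}\right)\right)^{2}\right) = -39061 + \left(7 - 7 \cdot 1^{2}\right) = -39061 + \left(7 - 7\right) = -39061 + 0 = -39061$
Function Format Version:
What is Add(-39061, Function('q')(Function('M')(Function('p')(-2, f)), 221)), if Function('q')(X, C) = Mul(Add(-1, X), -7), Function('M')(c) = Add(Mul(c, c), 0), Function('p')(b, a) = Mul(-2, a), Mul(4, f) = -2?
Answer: -39061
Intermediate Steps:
f = Rational(-1, 2) (f = Mul(Rational(1, 4), -2) = Rational(-1, 2) ≈ -0.50000)
Function('M')(c) = Pow(c, 2) (Function('M')(c) = Add(Pow(c, 2), 0) = Pow(c, 2))
Function('q')(X, C) = Add(7, Mul(-7, X))
Add(-39061, Function('q')(Function('M')(Function('p')(-2, f)), 221)) = Add(-39061, Add(7, Mul(-7, Pow(Mul(-2, Rational(-1, 2)), 2)))) = Add(-39061, Add(7, Mul(-7, Pow(1, 2)))) = Add(-39061, Add(7, Mul(-7, 1))) = Add(-39061, Add(7, -7)) = Add(-39061, 0) = -39061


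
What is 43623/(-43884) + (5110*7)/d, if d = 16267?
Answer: 95568371/79317892 ≈ 1.2049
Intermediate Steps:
43623/(-43884) + (5110*7)/d = 43623/(-43884) + (5110*7)/16267 = 43623*(-1/43884) + 35770*(1/16267) = -4847/4876 + 35770/16267 = 95568371/79317892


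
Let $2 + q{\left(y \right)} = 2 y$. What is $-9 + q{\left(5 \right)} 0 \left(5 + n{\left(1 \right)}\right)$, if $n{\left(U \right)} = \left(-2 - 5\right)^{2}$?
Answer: $-9$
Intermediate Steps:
$n{\left(U \right)} = 49$ ($n{\left(U \right)} = \left(-7\right)^{2} = 49$)
$q{\left(y \right)} = -2 + 2 y$
$-9 + q{\left(5 \right)} 0 \left(5 + n{\left(1 \right)}\right) = -9 + \left(-2 + 2 \cdot 5\right) 0 \left(5 + 49\right) = -9 + \left(-2 + 10\right) 0 \cdot 54 = -9 + 8 \cdot 0 = -9 + 0 = -9$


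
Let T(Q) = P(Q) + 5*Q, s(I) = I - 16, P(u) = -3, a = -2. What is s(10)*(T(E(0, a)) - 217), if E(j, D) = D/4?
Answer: 1335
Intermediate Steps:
E(j, D) = D/4 (E(j, D) = D*(1/4) = D/4)
s(I) = -16 + I
T(Q) = -3 + 5*Q
s(10)*(T(E(0, a)) - 217) = (-16 + 10)*((-3 + 5*((1/4)*(-2))) - 217) = -6*((-3 + 5*(-1/2)) - 217) = -6*((-3 - 5/2) - 217) = -6*(-11/2 - 217) = -6*(-445/2) = 1335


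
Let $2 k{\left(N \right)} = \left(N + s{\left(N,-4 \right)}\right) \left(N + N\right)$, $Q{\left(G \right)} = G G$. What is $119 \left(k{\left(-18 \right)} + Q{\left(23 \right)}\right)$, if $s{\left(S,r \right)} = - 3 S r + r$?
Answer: $572747$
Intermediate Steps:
$Q{\left(G \right)} = G^{2}$
$s{\left(S,r \right)} = r - 3 S r$ ($s{\left(S,r \right)} = - 3 S r + r = r - 3 S r$)
$k{\left(N \right)} = N \left(-4 + 13 N\right)$ ($k{\left(N \right)} = \frac{\left(N - 4 \left(1 - 3 N\right)\right) \left(N + N\right)}{2} = \frac{\left(N + \left(-4 + 12 N\right)\right) 2 N}{2} = \frac{\left(-4 + 13 N\right) 2 N}{2} = \frac{2 N \left(-4 + 13 N\right)}{2} = N \left(-4 + 13 N\right)$)
$119 \left(k{\left(-18 \right)} + Q{\left(23 \right)}\right) = 119 \left(- 18 \left(-4 + 13 \left(-18\right)\right) + 23^{2}\right) = 119 \left(- 18 \left(-4 - 234\right) + 529\right) = 119 \left(\left(-18\right) \left(-238\right) + 529\right) = 119 \left(4284 + 529\right) = 119 \cdot 4813 = 572747$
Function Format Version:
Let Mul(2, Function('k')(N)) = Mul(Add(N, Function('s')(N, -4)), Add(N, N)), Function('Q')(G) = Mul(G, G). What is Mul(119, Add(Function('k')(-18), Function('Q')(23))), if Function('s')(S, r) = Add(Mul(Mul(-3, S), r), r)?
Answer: 572747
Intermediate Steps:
Function('Q')(G) = Pow(G, 2)
Function('s')(S, r) = Add(r, Mul(-3, S, r)) (Function('s')(S, r) = Add(Mul(-3, S, r), r) = Add(r, Mul(-3, S, r)))
Function('k')(N) = Mul(N, Add(-4, Mul(13, N))) (Function('k')(N) = Mul(Rational(1, 2), Mul(Add(N, Mul(-4, Add(1, Mul(-3, N)))), Add(N, N))) = Mul(Rational(1, 2), Mul(Add(N, Add(-4, Mul(12, N))), Mul(2, N))) = Mul(Rational(1, 2), Mul(Add(-4, Mul(13, N)), Mul(2, N))) = Mul(Rational(1, 2), Mul(2, N, Add(-4, Mul(13, N)))) = Mul(N, Add(-4, Mul(13, N))))
Mul(119, Add(Function('k')(-18), Function('Q')(23))) = Mul(119, Add(Mul(-18, Add(-4, Mul(13, -18))), Pow(23, 2))) = Mul(119, Add(Mul(-18, Add(-4, -234)), 529)) = Mul(119, Add(Mul(-18, -238), 529)) = Mul(119, Add(4284, 529)) = Mul(119, 4813) = 572747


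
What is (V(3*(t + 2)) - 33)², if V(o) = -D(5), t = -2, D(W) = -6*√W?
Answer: 1269 - 396*√5 ≈ 383.52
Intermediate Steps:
V(o) = 6*√5 (V(o) = -(-6)*√5 = 6*√5)
(V(3*(t + 2)) - 33)² = (6*√5 - 33)² = (-33 + 6*√5)²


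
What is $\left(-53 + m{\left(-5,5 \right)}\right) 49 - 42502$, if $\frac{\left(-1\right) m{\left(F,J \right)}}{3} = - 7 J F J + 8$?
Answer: $-174900$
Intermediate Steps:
$m{\left(F,J \right)} = -24 + 21 F J^{2}$ ($m{\left(F,J \right)} = - 3 \left(- 7 J F J + 8\right) = - 3 \left(- 7 F J J + 8\right) = - 3 \left(- 7 F J^{2} + 8\right) = - 3 \left(8 - 7 F J^{2}\right) = -24 + 21 F J^{2}$)
$\left(-53 + m{\left(-5,5 \right)}\right) 49 - 42502 = \left(-53 + \left(-24 + 21 \left(-5\right) 5^{2}\right)\right) 49 - 42502 = \left(-53 + \left(-24 + 21 \left(-5\right) 25\right)\right) 49 - 42502 = \left(-53 - 2649\right) 49 - 42502 = \left(-2702\right) 49 - 42502 = -132398 - 42502 = -174900$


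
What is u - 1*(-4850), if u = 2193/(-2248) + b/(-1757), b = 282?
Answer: 19151732563/3949736 ≈ 4848.9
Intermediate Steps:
u = -4487037/3949736 (u = 2193/(-2248) + 282/(-1757) = 2193*(-1/2248) + 282*(-1/1757) = -2193/2248 - 282/1757 = -4487037/3949736 ≈ -1.1360)
u - 1*(-4850) = -4487037/3949736 - 1*(-4850) = -4487037/3949736 + 4850 = 19151732563/3949736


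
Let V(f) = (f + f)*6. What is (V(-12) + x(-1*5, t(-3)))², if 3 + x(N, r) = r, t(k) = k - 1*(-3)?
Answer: 21609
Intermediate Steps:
V(f) = 12*f (V(f) = (2*f)*6 = 12*f)
t(k) = 3 + k (t(k) = k + 3 = 3 + k)
x(N, r) = -3 + r
(V(-12) + x(-1*5, t(-3)))² = (12*(-12) + (-3 + (3 - 3)))² = (-144 + (-3 + 0))² = (-144 - 3)² = (-147)² = 21609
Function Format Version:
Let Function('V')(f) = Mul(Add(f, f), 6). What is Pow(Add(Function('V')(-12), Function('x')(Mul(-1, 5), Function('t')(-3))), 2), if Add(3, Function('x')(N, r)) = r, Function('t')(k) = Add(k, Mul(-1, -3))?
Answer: 21609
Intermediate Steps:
Function('V')(f) = Mul(12, f) (Function('V')(f) = Mul(Mul(2, f), 6) = Mul(12, f))
Function('t')(k) = Add(3, k) (Function('t')(k) = Add(k, 3) = Add(3, k))
Function('x')(N, r) = Add(-3, r)
Pow(Add(Function('V')(-12), Function('x')(Mul(-1, 5), Function('t')(-3))), 2) = Pow(Add(Mul(12, -12), Add(-3, Add(3, -3))), 2) = Pow(Add(-144, Add(-3, 0)), 2) = Pow(Add(-144, -3), 2) = Pow(-147, 2) = 21609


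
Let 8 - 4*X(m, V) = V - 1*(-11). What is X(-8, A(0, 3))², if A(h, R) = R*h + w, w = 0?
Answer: 9/16 ≈ 0.56250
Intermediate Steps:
A(h, R) = R*h (A(h, R) = R*h + 0 = R*h)
X(m, V) = -¾ - V/4 (X(m, V) = 2 - (V - 1*(-11))/4 = 2 - (V + 11)/4 = 2 - (11 + V)/4 = 2 + (-11/4 - V/4) = -¾ - V/4)
X(-8, A(0, 3))² = (-¾ - 3*0/4)² = (-¾ - ¼*0)² = (-¾ + 0)² = (-¾)² = 9/16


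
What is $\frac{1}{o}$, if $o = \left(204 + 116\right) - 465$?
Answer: $- \frac{1}{145} \approx -0.0068966$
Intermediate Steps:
$o = -145$ ($o = 320 - 465 = -145$)
$\frac{1}{o} = \frac{1}{-145} = - \frac{1}{145}$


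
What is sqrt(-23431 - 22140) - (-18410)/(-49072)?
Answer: -9205/24536 + I*sqrt(45571) ≈ -0.37516 + 213.47*I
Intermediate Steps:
sqrt(-23431 - 22140) - (-18410)/(-49072) = sqrt(-45571) - (-18410)*(-1)/49072 = I*sqrt(45571) - 1*9205/24536 = I*sqrt(45571) - 9205/24536 = -9205/24536 + I*sqrt(45571)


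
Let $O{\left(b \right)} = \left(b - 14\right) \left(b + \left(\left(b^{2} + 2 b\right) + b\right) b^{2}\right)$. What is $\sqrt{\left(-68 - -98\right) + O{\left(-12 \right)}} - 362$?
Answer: $-362 + 201 i \sqrt{10} \approx -362.0 + 635.62 i$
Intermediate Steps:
$O{\left(b \right)} = \left(-14 + b\right) \left(b + b^{2} \left(b^{2} + 3 b\right)\right)$ ($O{\left(b \right)} = \left(-14 + b\right) \left(b + \left(b^{2} + 3 b\right) b^{2}\right) = \left(-14 + b\right) \left(b + b^{2} \left(b^{2} + 3 b\right)\right)$)
$\sqrt{\left(-68 - -98\right) + O{\left(-12 \right)}} - 362 = \sqrt{\left(-68 - -98\right) - 12 \left(-14 - 12 + \left(-12\right)^{4} - 42 \left(-12\right)^{2} - 11 \left(-12\right)^{3}\right)} - 362 = \sqrt{\left(-68 + 98\right) - 12 \left(-14 - 12 + 20736 - 6048 - -19008\right)} - 362 = \sqrt{30 - 12 \left(-14 - 12 + 20736 - 6048 + 19008\right)} - 362 = \sqrt{30 - 404040} - 362 = \sqrt{-404010} - 362 = 201 i \sqrt{10} - 362 = -362 + 201 i \sqrt{10}$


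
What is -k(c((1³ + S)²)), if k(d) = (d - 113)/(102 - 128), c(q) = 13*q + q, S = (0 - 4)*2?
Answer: 573/26 ≈ 22.038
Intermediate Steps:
S = -8 (S = -4*2 = -8)
c(q) = 14*q
k(d) = 113/26 - d/26 (k(d) = (-113 + d)/(-26) = (-113 + d)*(-1/26) = 113/26 - d/26)
-k(c((1³ + S)²)) = -(113/26 - 7*(1³ - 8)²/13) = -(113/26 - 7*(1 - 8)²/13) = -(113/26 - 7*(-7)²/13) = -(113/26 - 7*49/13) = -(113/26 - 1/26*686) = -(113/26 - 343/13) = -1*(-573/26) = 573/26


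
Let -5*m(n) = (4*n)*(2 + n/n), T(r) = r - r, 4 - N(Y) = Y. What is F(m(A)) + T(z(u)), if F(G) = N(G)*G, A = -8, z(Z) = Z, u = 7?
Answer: -7296/25 ≈ -291.84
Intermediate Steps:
N(Y) = 4 - Y
T(r) = 0
m(n) = -12*n/5 (m(n) = -4*n*(2 + n/n)/5 = -4*n*(2 + 1)/5 = -4*n*3/5 = -12*n/5)
F(G) = G*(4 - G) (F(G) = (4 - G)*G = G*(4 - G))
F(m(A)) + T(z(u)) = (-12/5*(-8))*(4 - (-12)*(-8)/5) + 0 = 96*(4 - 1*96/5)/5 + 0 = 96*(4 - 96/5)/5 + 0 = (96/5)*(-76/5) + 0 = -7296/25 + 0 = -7296/25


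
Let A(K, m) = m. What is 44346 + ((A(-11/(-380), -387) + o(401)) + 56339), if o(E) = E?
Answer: 100699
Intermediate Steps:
44346 + ((A(-11/(-380), -387) + o(401)) + 56339) = 44346 + ((-387 + 401) + 56339) = 44346 + (14 + 56339) = 44346 + 56353 = 100699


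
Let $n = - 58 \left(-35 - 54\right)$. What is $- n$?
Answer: $-5162$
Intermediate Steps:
$n = 5162$ ($n = \left(-58\right) \left(-89\right) = 5162$)
$- n = \left(-1\right) 5162 = -5162$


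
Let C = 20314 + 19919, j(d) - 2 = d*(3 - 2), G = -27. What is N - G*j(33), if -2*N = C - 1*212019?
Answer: 86838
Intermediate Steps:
j(d) = 2 + d (j(d) = 2 + d*(3 - 2) = 2 + d*1 = 2 + d)
C = 40233
N = 85893 (N = -(40233 - 1*212019)/2 = -(40233 - 212019)/2 = -½*(-171786) = 85893)
N - G*j(33) = 85893 - (-27)*(2 + 33) = 85893 - (-27)*35 = 85893 - 1*(-945) = 85893 + 945 = 86838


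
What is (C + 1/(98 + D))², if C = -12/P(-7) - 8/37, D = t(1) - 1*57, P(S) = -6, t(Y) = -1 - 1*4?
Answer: 5822569/1774224 ≈ 3.2818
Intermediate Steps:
t(Y) = -5 (t(Y) = -1 - 4 = -5)
D = -62 (D = -5 - 1*57 = -5 - 57 = -62)
C = 66/37 (C = -12/(-6) - 8/37 = -12*(-⅙) - 8*1/37 = 2 - 8/37 = 66/37 ≈ 1.7838)
(C + 1/(98 + D))² = (66/37 + 1/(98 - 62))² = (66/37 + 1/36)² = (2413/1332)² = 5822569/1774224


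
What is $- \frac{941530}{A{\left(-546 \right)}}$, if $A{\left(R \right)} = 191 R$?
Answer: $\frac{470765}{52143} \approx 9.0284$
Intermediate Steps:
$- \frac{941530}{A{\left(-546 \right)}} = - \frac{941530}{191 \left(-546\right)} = - \frac{941530}{-104286} = \left(-941530\right) \left(- \frac{1}{104286}\right) = \frac{470765}{52143}$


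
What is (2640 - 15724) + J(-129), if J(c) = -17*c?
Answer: -10891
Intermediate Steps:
(2640 - 15724) + J(-129) = (2640 - 15724) - 17*(-129) = -13084 + 2193 = -10891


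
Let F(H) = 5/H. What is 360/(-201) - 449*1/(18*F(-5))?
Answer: 27923/1206 ≈ 23.153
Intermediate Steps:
360/(-201) - 449*1/(18*F(-5)) = 360/(-201) - 449/(18*(5/(-5))) = 360*(-1/201) - 449/(18*(5*(-⅕))) = -120/67 - 449/(18*(-1)) = -120/67 - 449/(-18) = -120/67 - 449*(-1/18) = -120/67 + 449/18 = 27923/1206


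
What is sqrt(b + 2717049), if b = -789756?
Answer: sqrt(1927293) ≈ 1388.3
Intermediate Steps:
sqrt(b + 2717049) = sqrt(-789756 + 2717049) = sqrt(1927293)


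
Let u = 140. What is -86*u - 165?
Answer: -12205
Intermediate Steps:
-86*u - 165 = -86*140 - 165 = -12040 - 165 = -12205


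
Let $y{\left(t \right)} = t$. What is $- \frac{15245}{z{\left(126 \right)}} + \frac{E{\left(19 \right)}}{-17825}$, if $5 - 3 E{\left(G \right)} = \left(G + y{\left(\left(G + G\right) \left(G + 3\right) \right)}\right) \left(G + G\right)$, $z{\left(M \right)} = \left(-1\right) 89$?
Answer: $\frac{163623508}{951855} \approx 171.9$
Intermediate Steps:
$z{\left(M \right)} = -89$
$E{\left(G \right)} = \frac{5}{3} - \frac{2 G \left(G + 2 G \left(3 + G\right)\right)}{3}$ ($E{\left(G \right)} = \frac{5}{3} - \frac{\left(G + \left(G + G\right) \left(G + 3\right)\right) \left(G + G\right)}{3} = \frac{5}{3} - \frac{\left(G + 2 G \left(3 + G\right)\right) 2 G}{3} = \frac{5}{3} - \frac{2 G \left(G + 2 G \left(3 + G\right)\right)}{3}$)
$- \frac{15245}{z{\left(126 \right)}} + \frac{E{\left(19 \right)}}{-17825} = - \frac{15245}{-89} + \frac{\frac{5}{3} - \frac{14 \cdot 19^{2}}{3} - \frac{4 \cdot 19^{3}}{3}}{-17825} = \left(-15245\right) \left(- \frac{1}{89}\right) + \left(\frac{5}{3} - \frac{5054}{3} - \frac{27436}{3}\right) \left(- \frac{1}{17825}\right) = \frac{15245}{89} + \left(\frac{5}{3} - \frac{5054}{3} - \frac{27436}{3}\right) \left(- \frac{1}{17825}\right) = \frac{15245}{89} - - \frac{6497}{10695} = \frac{15245}{89} + \frac{6497}{10695} = \frac{163623508}{951855}$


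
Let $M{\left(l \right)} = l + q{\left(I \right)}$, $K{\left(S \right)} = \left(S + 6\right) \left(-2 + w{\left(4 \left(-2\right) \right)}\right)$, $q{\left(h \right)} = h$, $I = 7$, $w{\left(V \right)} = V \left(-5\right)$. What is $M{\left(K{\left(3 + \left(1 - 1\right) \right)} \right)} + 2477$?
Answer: $2826$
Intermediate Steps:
$w{\left(V \right)} = - 5 V$
$K{\left(S \right)} = 228 + 38 S$ ($K{\left(S \right)} = \left(S + 6\right) \left(-2 - 5 \cdot 4 \left(-2\right)\right) = \left(6 + S\right) \left(-2 - -40\right) = \left(6 + S\right) \left(-2 + 40\right) = \left(6 + S\right) 38 = 228 + 38 S$)
$M{\left(l \right)} = 7 + l$ ($M{\left(l \right)} = l + 7 = 7 + l$)
$M{\left(K{\left(3 + \left(1 - 1\right) \right)} \right)} + 2477 = \left(7 + \left(228 + 38 \left(3 + \left(1 - 1\right)\right)\right)\right) + 2477 = \left(7 + \left(228 + 38 \left(3 + 0\right)\right)\right) + 2477 = \left(7 + \left(228 + 38 \cdot 3\right)\right) + 2477 = \left(7 + \left(228 + 114\right)\right) + 2477 = \left(7 + 342\right) + 2477 = 349 + 2477 = 2826$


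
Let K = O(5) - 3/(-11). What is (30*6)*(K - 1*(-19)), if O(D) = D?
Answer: 48060/11 ≈ 4369.1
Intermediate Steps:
K = 58/11 (K = 5 - 3/(-11) = 5 - 3*(-1)/11 = 5 - 1*(-3/11) = 5 + 3/11 = 58/11 ≈ 5.2727)
(30*6)*(K - 1*(-19)) = (30*6)*(58/11 - 1*(-19)) = 180*(58/11 + 19) = 180*(267/11) = 48060/11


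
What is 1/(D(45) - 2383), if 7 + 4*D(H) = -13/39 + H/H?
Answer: -12/28615 ≈ -0.00041936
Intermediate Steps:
D(H) = -19/12 (D(H) = -7/4 + (-13/39 + H/H)/4 = -7/4 + (-13*1/39 + 1)/4 = -7/4 + (-⅓ + 1)/4 = -7/4 + (¼)*(⅔) = -7/4 + ⅙ = -19/12)
1/(D(45) - 2383) = 1/(-19/12 - 2383) = 1/(-28615/12) = -12/28615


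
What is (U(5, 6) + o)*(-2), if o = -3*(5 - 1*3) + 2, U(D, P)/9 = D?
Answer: -82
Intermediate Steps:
U(D, P) = 9*D
o = -4 (o = -3*(5 - 3) + 2 = -3*2 + 2 = -6 + 2 = -4)
(U(5, 6) + o)*(-2) = (9*5 - 4)*(-2) = (45 - 4)*(-2) = 41*(-2) = -82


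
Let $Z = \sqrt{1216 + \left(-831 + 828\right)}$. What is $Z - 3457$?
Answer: $-3457 + \sqrt{1213} \approx -3422.2$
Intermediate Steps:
$Z = \sqrt{1213}$ ($Z = \sqrt{1216 - 3} = \sqrt{1213} \approx 34.828$)
$Z - 3457 = \sqrt{1213} - 3457 = -3457 + \sqrt{1213}$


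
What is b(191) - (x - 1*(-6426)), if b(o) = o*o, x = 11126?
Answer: 18929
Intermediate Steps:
b(o) = o**2
b(191) - (x - 1*(-6426)) = 191**2 - (11126 - 1*(-6426)) = 36481 - (11126 + 6426) = 36481 - 1*17552 = 36481 - 17552 = 18929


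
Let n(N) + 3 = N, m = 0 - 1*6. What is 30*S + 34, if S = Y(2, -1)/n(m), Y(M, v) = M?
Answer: 82/3 ≈ 27.333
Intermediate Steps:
m = -6 (m = 0 - 6 = -6)
n(N) = -3 + N
S = -2/9 (S = 2/(-3 - 6) = 2/(-9) = 2*(-⅑) = -2/9 ≈ -0.22222)
30*S + 34 = 30*(-2/9) + 34 = -20/3 + 34 = 82/3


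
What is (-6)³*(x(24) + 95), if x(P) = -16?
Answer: -17064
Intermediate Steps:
(-6)³*(x(24) + 95) = (-6)³*(-16 + 95) = -216*79 = -17064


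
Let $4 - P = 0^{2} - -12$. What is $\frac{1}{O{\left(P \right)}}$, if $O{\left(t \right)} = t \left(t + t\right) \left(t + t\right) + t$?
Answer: $- \frac{1}{2056} \approx -0.00048638$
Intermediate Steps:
$P = -8$ ($P = 4 - \left(0^{2} - -12\right) = 4 - \left(0 + 12\right) = 4 - 12 = -8$)
$O{\left(t \right)} = t + 4 t^{3}$ ($O{\left(t \right)} = t 2 t 2 t + t = t 4 t^{2} + t = 4 t^{3} + t = t + 4 t^{3}$)
$\frac{1}{O{\left(P \right)}} = \frac{1}{-8 + 4 \left(-8\right)^{3}} = \frac{1}{-8 + 4 \left(-512\right)} = \frac{1}{-8 - 2048} = \frac{1}{-2056} = - \frac{1}{2056}$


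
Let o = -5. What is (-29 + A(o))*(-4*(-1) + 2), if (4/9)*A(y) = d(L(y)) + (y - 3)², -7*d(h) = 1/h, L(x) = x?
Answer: 48327/70 ≈ 690.39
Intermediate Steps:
d(h) = -1/(7*h)
A(y) = -9/(28*y) + 9*(-3 + y)²/4 (A(y) = 9*(-1/(7*y) + (y - 3)²)/4 = 9*(-1/(7*y) + (-3 + y)²)/4 = 9*((-3 + y)² - 1/(7*y))/4 = -9/(28*y) + 9*(-3 + y)²/4)
(-29 + A(o))*(-4*(-1) + 2) = (-29 + (9/28)*(-1 + 7*(-5)*(-3 - 5)²)/(-5))*(-4*(-1) + 2) = (-29 + (9/28)*(-⅕)*(-1 + 7*(-5)*(-8)²))*(4 + 2) = (-29 + (9/28)*(-⅕)*(-1 + 7*(-5)*64))*6 = (-29 + (9/28)*(-⅕)*(-1 - 2240))*6 = (-29 + (9/28)*(-⅕)*(-2241))*6 = (-29 + 20169/140)*6 = (16109/140)*6 = 48327/70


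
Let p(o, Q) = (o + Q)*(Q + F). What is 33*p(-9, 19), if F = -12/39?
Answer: 80190/13 ≈ 6168.5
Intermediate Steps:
F = -4/13 (F = -12*1/39 = -4/13 ≈ -0.30769)
p(o, Q) = (-4/13 + Q)*(Q + o) (p(o, Q) = (o + Q)*(Q - 4/13) = (Q + o)*(-4/13 + Q) = (-4/13 + Q)*(Q + o))
33*p(-9, 19) = 33*(19² - 4/13*19 - 4/13*(-9) + 19*(-9)) = 33*(361 - 76/13 + 36/13 - 171) = 33*(2430/13) = 80190/13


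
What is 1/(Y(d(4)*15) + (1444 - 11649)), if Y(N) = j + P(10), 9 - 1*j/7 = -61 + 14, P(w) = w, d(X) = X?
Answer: -1/9803 ≈ -0.00010201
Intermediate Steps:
j = 392 (j = 63 - 7*(-61 + 14) = 63 - 7*(-47) = 63 + 329 = 392)
Y(N) = 402 (Y(N) = 392 + 10 = 402)
1/(Y(d(4)*15) + (1444 - 11649)) = 1/(402 + (1444 - 11649)) = 1/(402 - 10205) = 1/(-9803) = -1/9803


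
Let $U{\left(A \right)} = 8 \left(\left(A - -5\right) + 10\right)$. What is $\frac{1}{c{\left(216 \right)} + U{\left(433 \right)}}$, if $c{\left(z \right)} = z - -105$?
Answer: $\frac{1}{3905} \approx 0.00025608$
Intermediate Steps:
$U{\left(A \right)} = 120 + 8 A$ ($U{\left(A \right)} = 8 \left(\left(A + 5\right) + 10\right) = 8 \left(\left(5 + A\right) + 10\right) = 8 \left(15 + A\right) = 120 + 8 A$)
$c{\left(z \right)} = 105 + z$ ($c{\left(z \right)} = z + 105 = 105 + z$)
$\frac{1}{c{\left(216 \right)} + U{\left(433 \right)}} = \frac{1}{\left(105 + 216\right) + \left(120 + 8 \cdot 433\right)} = \frac{1}{321 + \left(120 + 3464\right)} = \frac{1}{321 + 3584} = \frac{1}{3905}$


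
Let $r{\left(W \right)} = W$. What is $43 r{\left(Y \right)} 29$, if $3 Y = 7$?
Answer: $\frac{8729}{3} \approx 2909.7$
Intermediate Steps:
$Y = \frac{7}{3}$ ($Y = \frac{1}{3} \cdot 7 = \frac{7}{3} \approx 2.3333$)
$43 r{\left(Y \right)} 29 = 43 \cdot \frac{7}{3} \cdot 29 = \frac{301}{3} \cdot 29 = \frac{8729}{3}$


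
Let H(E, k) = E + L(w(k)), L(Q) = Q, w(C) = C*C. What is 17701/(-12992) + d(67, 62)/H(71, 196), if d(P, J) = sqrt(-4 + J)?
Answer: -17701/12992 + sqrt(58)/38487 ≈ -1.3623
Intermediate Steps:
w(C) = C**2
H(E, k) = E + k**2
17701/(-12992) + d(67, 62)/H(71, 196) = 17701/(-12992) + sqrt(-4 + 62)/(71 + 196**2) = 17701*(-1/12992) + sqrt(58)/(71 + 38416) = -17701/12992 + sqrt(58)/38487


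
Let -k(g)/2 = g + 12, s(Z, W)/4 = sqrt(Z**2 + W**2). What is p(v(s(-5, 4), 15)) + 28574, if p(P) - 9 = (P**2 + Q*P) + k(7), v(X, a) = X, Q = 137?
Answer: 29201 + 548*sqrt(41) ≈ 32710.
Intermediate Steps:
s(Z, W) = 4*sqrt(W**2 + Z**2) (s(Z, W) = 4*sqrt(Z**2 + W**2) = 4*sqrt(W**2 + Z**2))
k(g) = -24 - 2*g (k(g) = -2*(g + 12) = -2*(12 + g) = -24 - 2*g)
p(P) = -29 + P**2 + 137*P (p(P) = 9 + ((P**2 + 137*P) + (-24 - 2*7)) = 9 + ((P**2 + 137*P) + (-24 - 14)) = 9 + ((P**2 + 137*P) - 38) = 9 + (-38 + P**2 + 137*P) = -29 + P**2 + 137*P)
p(v(s(-5, 4), 15)) + 28574 = (-29 + (4*sqrt(4**2 + (-5)**2))**2 + 137*(4*sqrt(4**2 + (-5)**2))) + 28574 = (-29 + (4*sqrt(16 + 25))**2 + 137*(4*sqrt(16 + 25))) + 28574 = (-29 + (4*sqrt(41))**2 + 137*(4*sqrt(41))) + 28574 = (-29 + 656 + 548*sqrt(41)) + 28574 = (627 + 548*sqrt(41)) + 28574 = 29201 + 548*sqrt(41)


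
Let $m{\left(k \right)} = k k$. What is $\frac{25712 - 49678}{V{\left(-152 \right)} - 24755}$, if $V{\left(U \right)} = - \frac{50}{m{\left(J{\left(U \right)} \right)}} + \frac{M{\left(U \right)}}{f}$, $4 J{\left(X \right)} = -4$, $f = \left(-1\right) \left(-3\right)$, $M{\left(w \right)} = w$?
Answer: $\frac{71898}{74567} \approx 0.96421$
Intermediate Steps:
$f = 3$
$J{\left(X \right)} = -1$ ($J{\left(X \right)} = \frac{1}{4} \left(-4\right) = -1$)
$m{\left(k \right)} = k^{2}$
$V{\left(U \right)} = -50 + \frac{U}{3}$ ($V{\left(U \right)} = - \frac{50}{\left(-1\right)^{2}} + \frac{U}{3} = - \frac{50}{1} + U \frac{1}{3} = \left(-50\right) 1 + \frac{U}{3} = -50 + \frac{U}{3}$)
$\frac{25712 - 49678}{V{\left(-152 \right)} - 24755} = \frac{25712 - 49678}{\left(-50 + \frac{1}{3} \left(-152\right)\right) - 24755} = - \frac{23966}{\left(-50 - \frac{152}{3}\right) - 24755} = - \frac{23966}{- \frac{302}{3} - 24755} = - \frac{23966}{- \frac{74567}{3}} = \left(-23966\right) \left(- \frac{3}{74567}\right) = \frac{71898}{74567}$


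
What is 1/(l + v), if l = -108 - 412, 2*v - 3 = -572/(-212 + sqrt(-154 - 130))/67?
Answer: -105266210758/54578424034455 - 38324*I*sqrt(71)/54578424034455 ≈ -0.0019287 - 5.9167e-9*I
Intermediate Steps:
v = 3/2 - 286/(67*(-212 + 2*I*sqrt(71))) (v = 3/2 + (-572/(-212 + sqrt(-154 - 130))/67)/2 = 3/2 + (-572/(-212 + sqrt(-284))*(1/67))/2 = 3/2 + (-572/(-212 + 2*I*sqrt(71))*(1/67))/2 = 3/2 + (-572/(67*(-212 + 2*I*sqrt(71))))/2 = 3/2 - 286/(67*(-212 + 2*I*sqrt(71))) ≈ 1.52 + 0.0015905*I)
l = -520
1/(l + v) = 1/(-520 + (2303023/1515138 + 143*I*sqrt(71)/757569)) = 1/(-785568737/1515138 + 143*I*sqrt(71)/757569)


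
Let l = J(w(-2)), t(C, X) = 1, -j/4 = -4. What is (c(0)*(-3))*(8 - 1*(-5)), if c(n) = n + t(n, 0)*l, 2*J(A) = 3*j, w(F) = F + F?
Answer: -936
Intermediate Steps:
j = 16 (j = -4*(-4) = 16)
w(F) = 2*F
J(A) = 24 (J(A) = (3*16)/2 = (½)*48 = 24)
l = 24
c(n) = 24 + n (c(n) = n + 1*24 = n + 24 = 24 + n)
(c(0)*(-3))*(8 - 1*(-5)) = ((24 + 0)*(-3))*(8 - 1*(-5)) = (24*(-3))*(8 + 5) = -72*13 = -936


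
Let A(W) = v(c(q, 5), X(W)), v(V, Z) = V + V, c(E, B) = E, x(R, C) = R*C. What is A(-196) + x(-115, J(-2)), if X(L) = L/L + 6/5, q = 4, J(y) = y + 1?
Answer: 123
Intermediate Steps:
J(y) = 1 + y
x(R, C) = C*R
X(L) = 11/5 (X(L) = 1 + 6*(1/5) = 1 + 6/5 = 11/5)
v(V, Z) = 2*V
A(W) = 8 (A(W) = 2*4 = 8)
A(-196) + x(-115, J(-2)) = 8 + (1 - 2)*(-115) = 8 - 1*(-115) = 8 + 115 = 123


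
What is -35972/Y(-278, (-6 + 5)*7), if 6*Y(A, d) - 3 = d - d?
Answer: -71944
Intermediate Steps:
Y(A, d) = ½ (Y(A, d) = ½ + (d - d)/6 = ½ + (⅙)*0 = ½ + 0 = ½)
-35972/Y(-278, (-6 + 5)*7) = -35972/½ = -35972*2 = -71944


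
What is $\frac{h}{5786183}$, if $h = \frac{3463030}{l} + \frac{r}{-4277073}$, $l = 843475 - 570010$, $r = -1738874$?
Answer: $\frac{1019143552640}{451179458638486929} \approx 2.2588 \cdot 10^{-6}$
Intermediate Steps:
$l = 273465$
$h = \frac{1019143552640}{77975317863}$ ($h = \frac{3463030}{273465} - \frac{1738874}{-4277073} = 3463030 \cdot \frac{1}{273465} - - \frac{1738874}{4277073} = \frac{692606}{54693} + \frac{1738874}{4277073} = \frac{1019143552640}{77975317863} \approx 13.07$)
$\frac{h}{5786183} = \frac{1019143552640}{77975317863 \cdot 5786183} = \frac{1019143552640}{77975317863} \cdot \frac{1}{5786183} = \frac{1019143552640}{451179458638486929}$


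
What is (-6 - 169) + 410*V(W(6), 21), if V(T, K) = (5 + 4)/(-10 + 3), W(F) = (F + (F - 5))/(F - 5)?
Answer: -4915/7 ≈ -702.14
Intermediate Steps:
W(F) = (-5 + 2*F)/(-5 + F) (W(F) = (F + (-5 + F))/(-5 + F) = (-5 + 2*F)/(-5 + F))
V(T, K) = -9/7 (V(T, K) = 9/(-7) = 9*(-⅐) = -9/7)
(-6 - 169) + 410*V(W(6), 21) = (-6 - 169) + 410*(-9/7) = -175 - 3690/7 = -4915/7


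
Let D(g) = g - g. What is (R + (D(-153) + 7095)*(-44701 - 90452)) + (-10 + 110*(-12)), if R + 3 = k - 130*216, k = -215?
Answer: -958940163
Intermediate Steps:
D(g) = 0
R = -28298 (R = -3 + (-215 - 130*216) = -3 + (-215 - 28080) = -3 - 28295 = -28298)
(R + (D(-153) + 7095)*(-44701 - 90452)) + (-10 + 110*(-12)) = (-28298 + (0 + 7095)*(-44701 - 90452)) + (-10 + 110*(-12)) = (-28298 + 7095*(-135153)) + (-10 - 1320) = (-28298 - 958910535) - 1330 = -958938833 - 1330 = -958940163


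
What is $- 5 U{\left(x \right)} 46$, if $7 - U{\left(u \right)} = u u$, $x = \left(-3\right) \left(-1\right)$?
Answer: $460$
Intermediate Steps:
$x = 3$
$U{\left(u \right)} = 7 - u^{2}$ ($U{\left(u \right)} = 7 - u u = 7 - u^{2}$)
$- 5 U{\left(x \right)} 46 = - 5 \left(7 - 3^{2}\right) 46 = - 5 \left(7 - 9\right) 46 = \left(-5\right) \left(-2\right) 46 = 10 \cdot 46 = 460$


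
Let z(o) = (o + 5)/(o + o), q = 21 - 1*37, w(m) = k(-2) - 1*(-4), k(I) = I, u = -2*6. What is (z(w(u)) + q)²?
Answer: 3249/16 ≈ 203.06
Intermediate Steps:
u = -12
w(m) = 2 (w(m) = -2 - 1*(-4) = -2 + 4 = 2)
q = -16 (q = 21 - 37 = -16)
z(o) = (5 + o)/(2*o) (z(o) = (5 + o)/((2*o)) = (5 + o)*(1/(2*o)) = (5 + o)/(2*o))
(z(w(u)) + q)² = ((½)*(5 + 2)/2 - 16)² = ((½)*(½)*7 - 16)² = (7/4 - 16)² = (-57/4)² = 3249/16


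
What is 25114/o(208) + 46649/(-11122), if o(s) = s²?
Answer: -434726107/120295552 ≈ -3.6138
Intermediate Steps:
25114/o(208) + 46649/(-11122) = 25114/(208²) + 46649/(-11122) = 25114/43264 + 46649*(-1/11122) = 25114*(1/43264) - 46649/11122 = 12557/21632 - 46649/11122 = -434726107/120295552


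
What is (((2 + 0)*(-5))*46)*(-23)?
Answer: 10580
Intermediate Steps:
(((2 + 0)*(-5))*46)*(-23) = ((2*(-5))*46)*(-23) = -10*46*(-23) = -460*(-23) = 10580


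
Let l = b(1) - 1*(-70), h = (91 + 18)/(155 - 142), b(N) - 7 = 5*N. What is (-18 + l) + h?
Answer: 941/13 ≈ 72.385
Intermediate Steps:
b(N) = 7 + 5*N
h = 109/13 ≈ 8.3846
l = 82 (l = (7 + 5*1) - 1*(-70) = (7 + 5) + 70 = 12 + 70 = 82)
(-18 + l) + h = (-18 + 82) + 109/13 = 64 + 109/13 = 941/13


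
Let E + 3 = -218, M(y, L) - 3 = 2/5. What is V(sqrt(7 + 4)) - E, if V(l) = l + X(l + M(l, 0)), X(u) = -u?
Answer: 1088/5 ≈ 217.60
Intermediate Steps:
M(y, L) = 17/5 (M(y, L) = 3 + 2/5 = 17/5)
E = -221 (E = -3 - 218 = -221)
V(l) = -17/5 (V(l) = l - (l + 17/5) = l - (17/5 + l) = l + (-17/5 - l) = -17/5)
V(sqrt(7 + 4)) - E = -17/5 - 1*(-221) = -17/5 + 221 = 1088/5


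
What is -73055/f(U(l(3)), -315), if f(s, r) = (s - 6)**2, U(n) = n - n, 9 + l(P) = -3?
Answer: -73055/36 ≈ -2029.3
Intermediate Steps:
l(P) = -12 (l(P) = -9 - 3 = -12)
U(n) = 0
f(s, r) = (-6 + s)**2
-73055/f(U(l(3)), -315) = -73055/(-6 + 0)**2 = -73055/((-6)**2) = -73055/36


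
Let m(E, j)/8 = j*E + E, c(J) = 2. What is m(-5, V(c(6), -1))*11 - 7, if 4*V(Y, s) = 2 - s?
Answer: -777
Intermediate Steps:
V(Y, s) = ½ - s/4 (V(Y, s) = (2 - s)/4 = ½ - s/4)
m(E, j) = 8*E + 8*E*j (m(E, j) = 8*(j*E + E) = 8*(E*j + E) = 8*(E + E*j) = 8*E + 8*E*j)
m(-5, V(c(6), -1))*11 - 7 = (8*(-5)*(1 + (½ - ¼*(-1))))*11 - 7 = (8*(-5)*(1 + (½ + ¼)))*11 - 7 = (8*(-5)*(1 + ¾))*11 - 7 = (8*(-5)*(7/4))*11 - 7 = -70*11 - 7 = -770 - 7 = -777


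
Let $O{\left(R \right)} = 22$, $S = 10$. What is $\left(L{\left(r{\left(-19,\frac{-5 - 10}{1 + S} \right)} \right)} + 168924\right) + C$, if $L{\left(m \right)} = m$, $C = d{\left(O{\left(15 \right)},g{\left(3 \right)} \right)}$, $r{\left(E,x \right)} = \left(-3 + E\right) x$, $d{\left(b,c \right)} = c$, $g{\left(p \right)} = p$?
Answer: $168957$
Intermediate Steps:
$r{\left(E,x \right)} = x \left(-3 + E\right)$
$C = 3$
$\left(L{\left(r{\left(-19,\frac{-5 - 10}{1 + S} \right)} \right)} + 168924\right) + C = \left(\frac{-5 - 10}{1 + 10} \left(-3 - 19\right) + 168924\right) + 3 = \left(- \frac{15}{11} \left(-22\right) + 168924\right) + 3 = \left(\left(-15\right) \frac{1}{11} \left(-22\right) + 168924\right) + 3 = \left(\left(- \frac{15}{11}\right) \left(-22\right) + 168924\right) + 3 = \left(30 + 168924\right) + 3 = 168954 + 3 = 168957$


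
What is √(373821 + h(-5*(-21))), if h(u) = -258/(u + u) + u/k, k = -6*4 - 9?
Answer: 3*√6156551555/385 ≈ 611.41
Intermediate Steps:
k = -33 (k = -24 - 9 = -33)
h(u) = -129/u - u/33 (h(u) = -258/(u + u) + u/(-33) = -258*1/(2*u) + u*(-1/33) = -129/u - u/33)
√(373821 + h(-5*(-21))) = √(373821 + (-129/((-5*(-21))) - (-5)*(-21)/33)) = √(373821 + (-129/105 - 1/33*105)) = √(373821 + (-129*1/105 - 35/11)) = √(373821 + (-43/35 - 35/11)) = √(373821 - 1698/385) = √(143919387/385) = 3*√6156551555/385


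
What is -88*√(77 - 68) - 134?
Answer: -398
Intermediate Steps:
-88*√(77 - 68) - 134 = -88*√9 - 134 = -88*3 - 134 = -264 - 134 = -398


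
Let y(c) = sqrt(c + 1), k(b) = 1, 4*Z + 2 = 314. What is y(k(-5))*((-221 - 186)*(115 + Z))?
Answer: -78551*sqrt(2) ≈ -1.1109e+5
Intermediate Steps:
Z = 78 (Z = -1/2 + (1/4)*314 = -1/2 + 157/2 = 78)
y(c) = sqrt(1 + c)
y(k(-5))*((-221 - 186)*(115 + Z)) = sqrt(1 + 1)*((-221 - 186)*(115 + 78)) = sqrt(2)*(-407*193) = sqrt(2)*(-78551) = -78551*sqrt(2)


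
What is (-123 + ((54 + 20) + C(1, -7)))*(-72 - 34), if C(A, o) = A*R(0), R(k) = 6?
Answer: 4558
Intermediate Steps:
C(A, o) = 6*A (C(A, o) = A*6 = 6*A)
(-123 + ((54 + 20) + C(1, -7)))*(-72 - 34) = (-123 + ((54 + 20) + 6*1))*(-72 - 34) = (-123 + (74 + 6))*(-106) = (-123 + 80)*(-106) = -43*(-106) = 4558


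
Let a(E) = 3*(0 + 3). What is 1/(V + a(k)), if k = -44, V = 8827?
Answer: 1/8836 ≈ 0.00011317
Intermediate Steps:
a(E) = 9 (a(E) = 3*3 = 9)
1/(V + a(k)) = 1/(8827 + 9) = 1/8836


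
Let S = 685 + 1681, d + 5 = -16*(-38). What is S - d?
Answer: 1763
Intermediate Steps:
d = 603 (d = -5 - 16*(-38) = -5 + 608 = 603)
S = 2366
S - d = 2366 - 1*603 = 2366 - 603 = 1763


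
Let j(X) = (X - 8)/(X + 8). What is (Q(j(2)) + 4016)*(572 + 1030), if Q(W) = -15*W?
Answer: 6448050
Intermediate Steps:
j(X) = (-8 + X)/(8 + X)
(Q(j(2)) + 4016)*(572 + 1030) = (-15*(-8 + 2)/(8 + 2) + 4016)*(572 + 1030) = (-15*(-6)/10 + 4016)*1602 = (-3*(-6)/2 + 4016)*1602 = (-15*(-3/5) + 4016)*1602 = (9 + 4016)*1602 = 4025*1602 = 6448050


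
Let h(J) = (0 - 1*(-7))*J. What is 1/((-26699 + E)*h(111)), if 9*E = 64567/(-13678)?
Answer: -5862/121610300005 ≈ -4.8203e-8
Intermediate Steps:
E = -64567/123102 (E = (64567/(-13678))/9 = (64567*(-1/13678))/9 = (⅑)*(-64567/13678) = -64567/123102 ≈ -0.52450)
h(J) = 7*J (h(J) = (0 + 7)*J = 7*J)
1/((-26699 + E)*h(111)) = 1/((-26699 - 64567/123102)*((7*111))) = 1/(-3286764865/123102*777) = -123102/3286764865*1/777 = -5862/121610300005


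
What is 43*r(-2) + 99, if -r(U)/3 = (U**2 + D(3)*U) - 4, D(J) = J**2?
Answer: 2421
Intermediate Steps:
r(U) = 12 - 27*U - 3*U**2 (r(U) = -3*((U**2 + 3**2*U) - 4) = -3*((U**2 + 9*U) - 4) = -3*(-4 + U**2 + 9*U) = 12 - 27*U - 3*U**2)
43*r(-2) + 99 = 43*(12 - 27*(-2) - 3*(-2)**2) + 99 = 43*(12 + 54 - 3*4) + 99 = 43*(12 + 54 - 12) + 99 = 43*54 + 99 = 2322 + 99 = 2421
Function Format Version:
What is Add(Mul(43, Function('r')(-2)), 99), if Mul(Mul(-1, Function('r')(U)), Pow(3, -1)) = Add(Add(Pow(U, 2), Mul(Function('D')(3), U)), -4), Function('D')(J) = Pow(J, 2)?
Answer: 2421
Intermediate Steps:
Function('r')(U) = Add(12, Mul(-27, U), Mul(-3, Pow(U, 2))) (Function('r')(U) = Mul(-3, Add(Add(Pow(U, 2), Mul(Pow(3, 2), U)), -4)) = Mul(-3, Add(Add(Pow(U, 2), Mul(9, U)), -4)) = Mul(-3, Add(-4, Pow(U, 2), Mul(9, U))) = Add(12, Mul(-27, U), Mul(-3, Pow(U, 2))))
Add(Mul(43, Function('r')(-2)), 99) = Add(Mul(43, Add(12, Mul(-27, -2), Mul(-3, Pow(-2, 2)))), 99) = Add(Mul(43, Add(12, 54, Mul(-3, 4))), 99) = Add(Mul(43, Add(12, 54, -12)), 99) = Add(Mul(43, 54), 99) = Add(2322, 99) = 2421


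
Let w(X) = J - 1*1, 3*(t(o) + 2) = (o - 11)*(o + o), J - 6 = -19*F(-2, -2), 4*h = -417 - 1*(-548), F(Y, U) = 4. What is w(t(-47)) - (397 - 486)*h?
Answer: 11375/4 ≈ 2843.8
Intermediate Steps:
h = 131/4 (h = (-417 - 1*(-548))/4 = (-417 + 548)/4 = (¼)*131 = 131/4 ≈ 32.750)
J = -70 (J = 6 - 19*4 = 6 - 76 = -70)
t(o) = -2 + 2*o*(-11 + o)/3 (t(o) = -2 + ((o - 11)*(o + o))/3 = -2 + ((-11 + o)*(2*o))/3 = -2 + (2*o*(-11 + o))/3 = -2 + 2*o*(-11 + o)/3)
w(X) = -71 (w(X) = -70 - 1*1 = -70 - 1 = -71)
w(t(-47)) - (397 - 486)*h = -71 - (397 - 486)*131/4 = -71 - (-89)*131/4 = -71 - 1*(-11659/4) = -71 + 11659/4 = 11375/4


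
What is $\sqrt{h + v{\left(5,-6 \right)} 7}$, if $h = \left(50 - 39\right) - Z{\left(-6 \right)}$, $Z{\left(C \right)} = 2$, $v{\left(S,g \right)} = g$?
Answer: $i \sqrt{33} \approx 5.7446 i$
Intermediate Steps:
$h = 9$ ($h = \left(50 - 39\right) - 2 = 11 - 2 = 9$)
$\sqrt{h + v{\left(5,-6 \right)} 7} = \sqrt{9 - 42} = \sqrt{-33} = i \sqrt{33}$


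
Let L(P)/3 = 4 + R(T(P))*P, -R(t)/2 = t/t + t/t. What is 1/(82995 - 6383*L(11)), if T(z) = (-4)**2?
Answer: 1/848955 ≈ 1.1779e-6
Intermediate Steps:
T(z) = 16
R(t) = -4 (R(t) = -2*(t/t + t/t) = -2*(1 + 1) = -2*2 = -4)
L(P) = 12 - 12*P (L(P) = 3*(4 - 4*P) = 12 - 12*P)
1/(82995 - 6383*L(11)) = 1/(82995 - 6383*(12 - 12*11)) = 1/(82995 - 6383*(12 - 132)) = 1/(82995 - 6383*(-120)) = 1/(82995 + 765960) = 1/848955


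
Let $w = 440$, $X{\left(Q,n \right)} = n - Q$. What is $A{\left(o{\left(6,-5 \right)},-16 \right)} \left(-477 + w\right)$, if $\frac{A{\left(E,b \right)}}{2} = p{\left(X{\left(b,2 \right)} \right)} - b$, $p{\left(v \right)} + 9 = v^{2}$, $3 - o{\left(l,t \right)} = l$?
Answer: $-24494$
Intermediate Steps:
$o{\left(l,t \right)} = 3 - l$
$p{\left(v \right)} = -9 + v^{2}$
$A{\left(E,b \right)} = -18 - 2 b + 2 \left(2 - b\right)^{2}$ ($A{\left(E,b \right)} = 2 \left(\left(-9 + \left(2 - b\right)^{2}\right) - b\right) = 2 \left(-9 + \left(2 - b\right)^{2} - b\right) = -18 - 2 b + 2 \left(2 - b\right)^{2}$)
$A{\left(o{\left(6,-5 \right)},-16 \right)} \left(-477 + w\right) = \left(-18 - -32 + 2 \left(-2 - 16\right)^{2}\right) \left(-477 + 440\right) = \left(-18 + 32 + 2 \left(-18\right)^{2}\right) \left(-37\right) = \left(-18 + 32 + 2 \cdot 324\right) \left(-37\right) = \left(-18 + 32 + 648\right) \left(-37\right) = 662 \left(-37\right) = -24494$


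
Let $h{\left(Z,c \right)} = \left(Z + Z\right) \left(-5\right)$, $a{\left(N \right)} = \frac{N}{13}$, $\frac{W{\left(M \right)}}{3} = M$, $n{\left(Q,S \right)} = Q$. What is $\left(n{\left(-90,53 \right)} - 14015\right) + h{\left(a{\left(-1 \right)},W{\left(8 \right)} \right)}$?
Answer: $- \frac{183355}{13} \approx -14104.0$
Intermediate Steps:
$W{\left(M \right)} = 3 M$
$a{\left(N \right)} = \frac{N}{13}$ ($a{\left(N \right)} = N \frac{1}{13} = \frac{N}{13}$)
$h{\left(Z,c \right)} = - 10 Z$ ($h{\left(Z,c \right)} = 2 Z \left(-5\right) = - 10 Z$)
$\left(n{\left(-90,53 \right)} - 14015\right) + h{\left(a{\left(-1 \right)},W{\left(8 \right)} \right)} = \left(-90 - 14015\right) - 10 \cdot \frac{1}{13} \left(-1\right) = -14105 - - \frac{10}{13} = -14105 + \frac{10}{13} = - \frac{183355}{13}$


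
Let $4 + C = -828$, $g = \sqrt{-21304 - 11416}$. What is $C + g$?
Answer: $-832 + 4 i \sqrt{2045} \approx -832.0 + 180.89 i$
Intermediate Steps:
$g = 4 i \sqrt{2045}$ ($g = \sqrt{-32720} = 4 i \sqrt{2045} \approx 180.89 i$)
$C = -832$ ($C = -4 - 828 = -832$)
$C + g = -832 + 4 i \sqrt{2045}$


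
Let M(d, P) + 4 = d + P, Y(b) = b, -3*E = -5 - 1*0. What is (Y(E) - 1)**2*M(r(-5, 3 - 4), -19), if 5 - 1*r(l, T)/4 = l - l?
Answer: -4/3 ≈ -1.3333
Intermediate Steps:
E = 5/3 (E = -(-5 - 1*0)/3 = -(-5 + 0)/3 = -1/3*(-5) = 5/3 ≈ 1.6667)
r(l, T) = 20 (r(l, T) = 20 - 4*(l - l) = 20 - 4*0 = 20 + 0 = 20)
M(d, P) = -4 + P + d (M(d, P) = -4 + (d + P) = -4 + (P + d) = -4 + P + d)
(Y(E) - 1)**2*M(r(-5, 3 - 4), -19) = (5/3 - 1)**2*(-4 - 19 + 20) = (2/3)**2*(-3) = (4/9)*(-3) = -4/3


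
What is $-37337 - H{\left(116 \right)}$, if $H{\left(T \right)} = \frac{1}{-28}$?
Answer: $- \frac{1045435}{28} \approx -37337.0$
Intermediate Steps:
$H{\left(T \right)} = - \frac{1}{28}$
$-37337 - H{\left(116 \right)} = -37337 - - \frac{1}{28} = -37337 + \frac{1}{28} = - \frac{1045435}{28}$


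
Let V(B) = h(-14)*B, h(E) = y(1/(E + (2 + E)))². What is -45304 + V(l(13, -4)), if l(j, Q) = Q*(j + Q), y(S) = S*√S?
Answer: -199065767/4394 ≈ -45304.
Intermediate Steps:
y(S) = S^(3/2)
l(j, Q) = Q*(Q + j)
h(E) = (2 + 2*E)⁻³ (h(E) = ((1/(E + (2 + E)))^(3/2))² = ((1/(2 + 2*E))^(3/2))² = (2 + 2*E)⁻³)
V(B) = -B/17576 (V(B) = (1/(8*(1 - 14)³))*B = ((⅛)/(-13)³)*B = ((⅛)*(-1/2197))*B = -B/17576)
-45304 + V(l(13, -4)) = -45304 - (-1)*(-4 + 13)/4394 = -45304 - (-1)*9/4394 = -45304 - 1/17576*(-36) = -45304 + 9/4394 = -199065767/4394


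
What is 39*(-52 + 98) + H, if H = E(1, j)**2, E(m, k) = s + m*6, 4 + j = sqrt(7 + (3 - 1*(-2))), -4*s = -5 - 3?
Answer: 1858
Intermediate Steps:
s = 2 (s = -(-5 - 3)/4 = -1/4*(-8) = 2)
j = -4 + 2*sqrt(3) (j = -4 + sqrt(7 + (3 - 1*(-2))) = -4 + sqrt(7 + (3 + 2)) = -4 + sqrt(7 + 5) = -4 + sqrt(12) = -4 + 2*sqrt(3) ≈ -0.53590)
E(m, k) = 2 + 6*m (E(m, k) = 2 + m*6 = 2 + 6*m)
H = 64 (H = (2 + 6*1)**2 = (2 + 6)**2 = 8**2 = 64)
39*(-52 + 98) + H = 39*(-52 + 98) + 64 = 39*46 + 64 = 1794 + 64 = 1858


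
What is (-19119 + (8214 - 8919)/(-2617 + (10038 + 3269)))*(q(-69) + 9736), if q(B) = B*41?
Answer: -282334420641/2138 ≈ -1.3206e+8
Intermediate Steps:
q(B) = 41*B
(-19119 + (8214 - 8919)/(-2617 + (10038 + 3269)))*(q(-69) + 9736) = (-19119 + (8214 - 8919)/(-2617 + (10038 + 3269)))*(41*(-69) + 9736) = (-19119 - 705/(-2617 + 13307))*(-2829 + 9736) = (-19119 - 705/10690)*6907 = (-19119 - 705*1/10690)*6907 = (-19119 - 141/2138)*6907 = -40876563/2138*6907 = -282334420641/2138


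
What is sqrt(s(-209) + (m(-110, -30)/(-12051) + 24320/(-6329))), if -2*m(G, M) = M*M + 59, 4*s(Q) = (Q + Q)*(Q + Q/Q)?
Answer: sqrt(56187211940530731658)/50847186 ≈ 147.42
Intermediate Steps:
s(Q) = Q*(1 + Q)/2 (s(Q) = ((Q + Q)*(Q + Q/Q))/4 = ((2*Q)*(Q + 1))/4 = ((2*Q)*(1 + Q))/4 = (2*Q*(1 + Q))/4 = Q*(1 + Q)/2)
m(G, M) = -59/2 - M**2/2 (m(G, M) = -(M*M + 59)/2 = -(M**2 + 59)/2 = -(59 + M**2)/2 = -59/2 - M**2/2)
sqrt(s(-209) + (m(-110, -30)/(-12051) + 24320/(-6329))) = sqrt((1/2)*(-209)*(1 - 209) + ((-59/2 - 1/2*(-30)**2)/(-12051) + 24320/(-6329))) = sqrt((1/2)*(-209)*(-208) + ((-59/2 - 1/2*900)*(-1/12051) + 24320*(-1/6329))) = sqrt(21736 + ((-59/2 - 450)*(-1/12051) - 24320/6329)) = sqrt(21736 + (-959/2*(-1/12051) - 24320/6329)) = sqrt(21736 + (959/24102 - 24320/6329)) = sqrt(21736 - 580091129/152541558) = sqrt(3315063213559/152541558) = sqrt(56187211940530731658)/50847186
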